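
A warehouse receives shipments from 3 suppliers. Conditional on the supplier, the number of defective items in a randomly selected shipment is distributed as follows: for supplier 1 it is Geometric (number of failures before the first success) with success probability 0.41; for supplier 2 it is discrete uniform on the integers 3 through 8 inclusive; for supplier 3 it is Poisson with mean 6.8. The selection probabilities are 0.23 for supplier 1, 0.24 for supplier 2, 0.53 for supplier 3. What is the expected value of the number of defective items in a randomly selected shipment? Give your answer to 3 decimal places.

5.255

Component means — 1: 1.43902; 2: 5.5; 3: 6.8.
E[X] = 0.23·1.43902 + 0.24·5.5 + 0.53·6.8 = 5.25498.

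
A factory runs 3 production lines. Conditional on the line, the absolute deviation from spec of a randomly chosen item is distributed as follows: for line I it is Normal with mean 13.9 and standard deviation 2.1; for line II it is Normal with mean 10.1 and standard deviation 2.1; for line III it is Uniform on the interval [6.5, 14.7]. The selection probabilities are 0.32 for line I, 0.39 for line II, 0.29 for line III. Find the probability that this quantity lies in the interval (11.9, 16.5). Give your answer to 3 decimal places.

0.406

Conditional on each line, P(11.9 < X < 16.5): I: 0.721708; II: 0.19453; III: 0.341463.
By total probability, P(11.9 < X < 16.5) = 0.32·0.721708 + 0.39·0.19453 + 0.29·0.341463 = 0.405837.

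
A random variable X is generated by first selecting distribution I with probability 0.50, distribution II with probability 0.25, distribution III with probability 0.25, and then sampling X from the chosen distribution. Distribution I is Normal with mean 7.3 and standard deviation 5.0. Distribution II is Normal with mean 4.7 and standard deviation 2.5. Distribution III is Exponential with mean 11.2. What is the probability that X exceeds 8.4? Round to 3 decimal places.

0.342

Conditional on each component, P(X > 8.4): I: 0.412936; II: 0.0694366; III: 0.472367.
By total probability, P(X > 8.4) = 0.5·0.412936 + 0.25·0.0694366 + 0.25·0.472367 = 0.341919.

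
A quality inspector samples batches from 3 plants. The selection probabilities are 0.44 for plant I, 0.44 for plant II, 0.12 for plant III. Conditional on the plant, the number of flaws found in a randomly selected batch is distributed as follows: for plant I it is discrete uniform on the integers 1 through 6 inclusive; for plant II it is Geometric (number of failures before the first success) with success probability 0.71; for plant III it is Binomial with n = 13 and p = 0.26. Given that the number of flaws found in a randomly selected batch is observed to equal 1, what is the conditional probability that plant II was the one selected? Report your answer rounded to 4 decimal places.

Likelihoods P(X=1 | ·): I: 0.166667; II: 0.2059; III: 0.0911375.
Posterior ∝ prior × likelihood. Numerator for II: 0.44·0.2059 = 0.090596.
Normalizing constant: 0.44·0.166667 + 0.44·0.2059 + 0.12·0.0911375 = 0.174866.
P(II | observation) = 0.090596 / 0.174866 = 0.518089.

0.5181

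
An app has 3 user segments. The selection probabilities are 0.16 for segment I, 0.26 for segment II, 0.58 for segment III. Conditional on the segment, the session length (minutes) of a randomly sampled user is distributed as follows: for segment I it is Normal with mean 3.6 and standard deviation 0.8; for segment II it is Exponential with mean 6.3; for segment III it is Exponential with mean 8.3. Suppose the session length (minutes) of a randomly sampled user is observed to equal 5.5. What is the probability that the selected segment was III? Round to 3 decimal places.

Likelihoods f(5.5 | ·): I: 0.0297149; II: 0.0663; III: 0.0621064.
Posterior ∝ prior × likelihood. Numerator for III: 0.58·0.0621064 = 0.0360217.
Normalizing constant: 0.16·0.0297149 + 0.26·0.0663 + 0.58·0.0621064 = 0.0580141.
P(III | observation) = 0.0360217 / 0.0580141 = 0.620913.

0.621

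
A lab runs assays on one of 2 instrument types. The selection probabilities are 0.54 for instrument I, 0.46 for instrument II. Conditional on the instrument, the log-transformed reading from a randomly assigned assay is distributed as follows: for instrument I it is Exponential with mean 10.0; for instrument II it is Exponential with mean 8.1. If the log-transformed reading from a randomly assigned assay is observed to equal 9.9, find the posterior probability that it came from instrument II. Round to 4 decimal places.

0.4547

Likelihoods f(9.9 | ·): I: 0.0371577; II: 0.0363673.
Posterior ∝ prior × likelihood. Numerator for II: 0.46·0.0363673 = 0.0167289.
Normalizing constant: 0.54·0.0371577 + 0.46·0.0363673 = 0.0367941.
P(II | observation) = 0.0167289 / 0.0367941 = 0.454664.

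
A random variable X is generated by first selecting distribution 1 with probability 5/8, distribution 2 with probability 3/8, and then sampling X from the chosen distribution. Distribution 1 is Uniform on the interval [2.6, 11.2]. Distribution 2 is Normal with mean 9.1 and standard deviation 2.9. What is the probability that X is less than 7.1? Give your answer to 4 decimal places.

0.4190

Conditional on each component, P(X < 7.1): 1: 0.523256; 2: 0.245206.
By total probability, P(X < 7.1) = 0.625·0.523256 + 0.375·0.245206 = 0.418987.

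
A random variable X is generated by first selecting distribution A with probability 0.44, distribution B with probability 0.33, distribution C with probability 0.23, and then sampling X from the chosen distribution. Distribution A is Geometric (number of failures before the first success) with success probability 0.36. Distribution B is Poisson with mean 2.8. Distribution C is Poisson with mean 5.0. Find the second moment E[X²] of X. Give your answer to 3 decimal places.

13.975

For each component E[X²] = Var + (mean)², giving A: 8.09877; B: 10.64; C: 30.
Overall E[X²] = 0.44·8.09877 + 0.33·10.64 + 0.23·30 = 13.9747.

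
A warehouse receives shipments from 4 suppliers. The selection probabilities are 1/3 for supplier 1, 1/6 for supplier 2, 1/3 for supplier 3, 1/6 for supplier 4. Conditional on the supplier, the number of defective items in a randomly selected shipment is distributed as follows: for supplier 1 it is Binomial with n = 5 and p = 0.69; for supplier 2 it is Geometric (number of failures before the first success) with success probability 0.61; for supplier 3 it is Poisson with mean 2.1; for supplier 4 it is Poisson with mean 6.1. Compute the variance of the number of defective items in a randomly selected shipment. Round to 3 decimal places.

5.115

Per component, 1: μ=3.45, E[X²]=12.972; 2: μ=0.639344, E[X²]=1.45687; 3: μ=2.1, E[X²]=6.51; 4: μ=6.1, E[X²]=43.31.
E[X] = 0.333333·3.45 + 0.166667·0.639344 + 0.333333·2.1 + 0.166667·6.1 = 2.97322.
E[X²] = 0.333333·12.972 + 0.166667·1.45687 + 0.333333·6.51 + 0.166667·43.31 = 13.9551.
Var(X) = E[X²] − (E[X])² = 13.9551 − 8.84006 = 5.11508.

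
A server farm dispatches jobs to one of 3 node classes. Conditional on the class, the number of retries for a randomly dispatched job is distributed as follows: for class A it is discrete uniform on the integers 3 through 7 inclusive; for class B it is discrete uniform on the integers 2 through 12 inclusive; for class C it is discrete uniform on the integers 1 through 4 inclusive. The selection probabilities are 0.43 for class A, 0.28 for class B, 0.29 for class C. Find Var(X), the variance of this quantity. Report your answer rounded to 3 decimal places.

Per component, A: μ=5, E[X²]=27; B: μ=7, E[X²]=59; C: μ=2.5, E[X²]=7.5.
E[X] = 0.43·5 + 0.28·7 + 0.29·2.5 = 4.835.
E[X²] = 0.43·27 + 0.28·59 + 0.29·7.5 = 30.305.
Var(X) = E[X²] − (E[X])² = 30.305 − 23.3772 = 6.92778.

6.928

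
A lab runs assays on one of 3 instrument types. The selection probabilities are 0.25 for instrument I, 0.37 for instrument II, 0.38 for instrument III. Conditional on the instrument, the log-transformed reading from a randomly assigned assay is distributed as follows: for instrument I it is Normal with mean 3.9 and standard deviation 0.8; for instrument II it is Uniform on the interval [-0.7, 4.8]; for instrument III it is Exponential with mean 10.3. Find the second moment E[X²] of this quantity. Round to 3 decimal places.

For each component E[X²] = Var + (mean)², giving I: 15.85; II: 6.72333; III: 212.18.
Overall E[X²] = 0.25·15.85 + 0.37·6.72333 + 0.38·212.18 = 87.0785.

87.079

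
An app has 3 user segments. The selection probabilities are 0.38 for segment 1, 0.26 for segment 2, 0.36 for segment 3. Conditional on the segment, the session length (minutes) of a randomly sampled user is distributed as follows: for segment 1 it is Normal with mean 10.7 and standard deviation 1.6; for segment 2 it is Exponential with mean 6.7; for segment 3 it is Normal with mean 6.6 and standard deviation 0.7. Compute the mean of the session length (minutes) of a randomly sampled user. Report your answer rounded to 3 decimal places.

8.184

Component means — 1: 10.7; 2: 6.7; 3: 6.6.
E[X] = 0.38·10.7 + 0.26·6.7 + 0.36·6.6 = 8.184.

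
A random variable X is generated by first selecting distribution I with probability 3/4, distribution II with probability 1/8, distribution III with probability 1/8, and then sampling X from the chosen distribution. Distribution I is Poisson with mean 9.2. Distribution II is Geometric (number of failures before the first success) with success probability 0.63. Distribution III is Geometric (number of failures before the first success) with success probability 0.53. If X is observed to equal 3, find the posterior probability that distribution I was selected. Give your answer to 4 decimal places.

Likelihoods P(X=3 | ·): I: 0.013113; II: 0.0319114; III: 0.0550262.
Posterior ∝ prior × likelihood. Numerator for I: 0.75·0.013113 = 0.00983477.
Normalizing constant: 0.75·0.013113 + 0.125·0.0319114 + 0.125·0.0550262 = 0.020702.
P(I | observation) = 0.00983477 / 0.020702 = 0.475065.

0.4751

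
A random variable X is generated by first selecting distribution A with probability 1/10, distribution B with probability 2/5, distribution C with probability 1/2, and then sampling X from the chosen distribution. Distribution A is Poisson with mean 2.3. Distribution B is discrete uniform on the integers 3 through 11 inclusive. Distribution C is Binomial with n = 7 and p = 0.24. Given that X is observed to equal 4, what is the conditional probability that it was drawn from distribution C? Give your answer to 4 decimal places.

Likelihoods P(X=4 | ·): A: 0.116902; B: 0.111111; C: 0.0509746.
Posterior ∝ prior × likelihood. Numerator for C: 0.5·0.0509746 = 0.0254873.
Normalizing constant: 0.1·0.116902 + 0.4·0.111111 + 0.5·0.0509746 = 0.081622.
P(C | observation) = 0.0254873 / 0.081622 = 0.31226.

0.3123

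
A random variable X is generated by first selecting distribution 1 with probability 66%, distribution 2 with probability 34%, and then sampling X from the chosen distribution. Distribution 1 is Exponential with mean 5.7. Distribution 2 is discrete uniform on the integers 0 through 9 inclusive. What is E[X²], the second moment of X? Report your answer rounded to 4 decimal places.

For each component E[X²] = Var + (mean)², giving 1: 64.98; 2: 28.5.
Overall E[X²] = 0.66·64.98 + 0.34·28.5 = 52.5768.

52.5768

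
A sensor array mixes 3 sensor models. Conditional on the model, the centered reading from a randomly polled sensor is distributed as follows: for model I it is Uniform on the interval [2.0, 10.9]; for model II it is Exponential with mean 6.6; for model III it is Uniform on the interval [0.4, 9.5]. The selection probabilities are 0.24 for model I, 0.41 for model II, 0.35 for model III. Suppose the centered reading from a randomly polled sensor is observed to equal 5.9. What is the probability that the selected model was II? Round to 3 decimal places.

0.280

Likelihoods f(5.9 | ·): I: 0.11236; II: 0.0619759; III: 0.10989.
Posterior ∝ prior × likelihood. Numerator for II: 0.41·0.0619759 = 0.0254101.
Normalizing constant: 0.24·0.11236 + 0.41·0.0619759 + 0.35·0.10989 = 0.090838.
P(II | observation) = 0.0254101 / 0.090838 = 0.27973.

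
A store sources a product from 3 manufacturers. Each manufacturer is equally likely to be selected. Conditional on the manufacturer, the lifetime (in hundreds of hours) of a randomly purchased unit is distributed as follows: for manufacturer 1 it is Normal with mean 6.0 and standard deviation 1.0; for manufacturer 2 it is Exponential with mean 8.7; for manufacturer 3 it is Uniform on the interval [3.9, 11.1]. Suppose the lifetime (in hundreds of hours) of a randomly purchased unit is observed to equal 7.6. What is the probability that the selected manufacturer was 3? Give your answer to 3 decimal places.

Likelihoods f(7.6 | ·): 1: 0.110921; 2: 0.0479841; 3: 0.138889.
Posterior ∝ prior × likelihood. Numerator for 3: 0.333333·0.138889 = 0.0462963.
Normalizing constant: 0.333333·0.110921 + 0.333333·0.0479841 + 0.333333·0.138889 = 0.0992646.
P(3 | observation) = 0.0462963 / 0.0992646 = 0.466393.

0.466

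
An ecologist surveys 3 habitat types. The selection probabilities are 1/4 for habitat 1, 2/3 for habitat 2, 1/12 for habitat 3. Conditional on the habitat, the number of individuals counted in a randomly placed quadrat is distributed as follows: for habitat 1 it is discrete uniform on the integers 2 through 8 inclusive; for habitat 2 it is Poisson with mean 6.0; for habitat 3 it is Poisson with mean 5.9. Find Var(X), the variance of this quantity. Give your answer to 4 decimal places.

Per component, 1: μ=5, E[X²]=29; 2: μ=6, E[X²]=42; 3: μ=5.9, E[X²]=40.71.
E[X] = 0.25·5 + 0.666667·6 + 0.0833333·5.9 = 5.74167.
E[X²] = 0.25·29 + 0.666667·42 + 0.0833333·40.71 = 38.6425.
Var(X) = E[X²] − (E[X])² = 38.6425 − 32.9667 = 5.67576.

5.6758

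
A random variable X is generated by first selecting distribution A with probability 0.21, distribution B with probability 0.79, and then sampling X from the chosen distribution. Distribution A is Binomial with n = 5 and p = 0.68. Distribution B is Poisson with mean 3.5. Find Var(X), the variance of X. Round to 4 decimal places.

2.9951

Per component, A: μ=3.4, E[X²]=12.648; B: μ=3.5, E[X²]=15.75.
E[X] = 0.21·3.4 + 0.79·3.5 = 3.479.
E[X²] = 0.21·12.648 + 0.79·15.75 = 15.0986.
Var(X) = E[X²] − (E[X])² = 15.0986 − 12.1034 = 2.99514.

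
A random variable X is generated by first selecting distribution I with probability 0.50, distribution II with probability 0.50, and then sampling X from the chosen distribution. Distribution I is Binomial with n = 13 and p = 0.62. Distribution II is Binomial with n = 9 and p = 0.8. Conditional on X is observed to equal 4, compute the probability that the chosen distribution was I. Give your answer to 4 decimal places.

Likelihoods P(X=4 | ·): I: 0.0174552; II: 0.0165151.
Posterior ∝ prior × likelihood. Numerator for I: 0.5·0.0174552 = 0.00872761.
Normalizing constant: 0.5·0.0174552 + 0.5·0.0165151 = 0.0169851.
P(I | observation) = 0.00872761 / 0.0169851 = 0.513838.

0.5138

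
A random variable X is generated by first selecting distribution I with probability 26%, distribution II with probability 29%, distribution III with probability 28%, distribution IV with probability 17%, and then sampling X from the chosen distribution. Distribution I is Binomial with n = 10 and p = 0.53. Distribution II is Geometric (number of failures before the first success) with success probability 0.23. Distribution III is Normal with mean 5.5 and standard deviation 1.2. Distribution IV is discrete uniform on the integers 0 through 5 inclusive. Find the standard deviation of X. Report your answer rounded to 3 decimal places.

Per component, I: μ=5.3, E[X²]=30.581; II: μ=3.34783, E[X²]=25.7637; III: μ=5.5, E[X²]=31.69; IV: μ=2.5, E[X²]=9.16667.
E[X] = 0.26·5.3 + 0.29·3.34783 + 0.28·5.5 + 0.17·2.5 = 4.31387.
E[X²] = 0.26·30.581 + 0.29·25.7637 + 0.28·31.69 + 0.17·9.16667 = 25.8541.
Var(X) = E[X²] − (E[X])² = 25.8541 − 18.6095 = 7.2446.
SD(X) = √7.2446 = 2.69158.

2.692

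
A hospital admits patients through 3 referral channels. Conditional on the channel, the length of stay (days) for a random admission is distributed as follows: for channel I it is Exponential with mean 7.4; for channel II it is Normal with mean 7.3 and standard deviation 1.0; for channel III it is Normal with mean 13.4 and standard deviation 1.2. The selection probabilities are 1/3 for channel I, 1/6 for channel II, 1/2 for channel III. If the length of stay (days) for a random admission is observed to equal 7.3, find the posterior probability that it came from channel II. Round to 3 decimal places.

0.798

Likelihoods f(7.3 | ·): I: 0.0503898; II: 0.398942; III: 8.13924e-07.
Posterior ∝ prior × likelihood. Numerator for II: 0.166667·0.398942 = 0.0664904.
Normalizing constant: 0.333333·0.0503898 + 0.166667·0.398942 + 0.5·8.13924e-07 = 0.0832874.
P(II | observation) = 0.0664904 / 0.0832874 = 0.798325.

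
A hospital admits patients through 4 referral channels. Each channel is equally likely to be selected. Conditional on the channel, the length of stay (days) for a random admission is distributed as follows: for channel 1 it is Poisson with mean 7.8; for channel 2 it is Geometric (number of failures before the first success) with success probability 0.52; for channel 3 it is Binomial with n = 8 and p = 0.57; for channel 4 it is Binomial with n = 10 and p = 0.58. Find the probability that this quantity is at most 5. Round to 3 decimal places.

Conditional on each channel, P(X ≤ 5): 1: 0.210251; 2: 0.987769; 3: 0.744049; 4: 0.417775.
By total probability, P(X ≤ 5) = 0.25·0.210251 + 0.25·0.987769 + 0.25·0.744049 + 0.25·0.417775 = 0.589961.

0.590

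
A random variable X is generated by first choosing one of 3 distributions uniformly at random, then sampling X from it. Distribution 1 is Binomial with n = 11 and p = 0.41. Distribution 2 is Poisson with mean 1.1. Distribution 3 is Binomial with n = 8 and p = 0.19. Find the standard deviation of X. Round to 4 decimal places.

1.9922

Per component, 1: μ=4.51, E[X²]=23.001; 2: μ=1.1, E[X²]=2.31; 3: μ=1.52, E[X²]=3.5416.
E[X] = 0.333333·4.51 + 0.333333·1.1 + 0.333333·1.52 = 2.37667.
E[X²] = 0.333333·23.001 + 0.333333·2.31 + 0.333333·3.5416 = 9.61753.
Var(X) = E[X²] − (E[X])² = 9.61753 − 5.64854 = 3.96899.
SD(X) = √3.96899 = 1.99223.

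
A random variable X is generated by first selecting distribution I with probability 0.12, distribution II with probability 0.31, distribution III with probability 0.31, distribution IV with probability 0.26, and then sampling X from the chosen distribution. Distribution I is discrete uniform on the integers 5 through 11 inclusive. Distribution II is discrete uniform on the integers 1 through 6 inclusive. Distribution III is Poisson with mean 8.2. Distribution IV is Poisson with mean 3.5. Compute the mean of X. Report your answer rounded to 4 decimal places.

Component means — I: 8; II: 3.5; III: 8.2; IV: 3.5.
E[X] = 0.12·8 + 0.31·3.5 + 0.31·8.2 + 0.26·3.5 = 5.497.

5.4970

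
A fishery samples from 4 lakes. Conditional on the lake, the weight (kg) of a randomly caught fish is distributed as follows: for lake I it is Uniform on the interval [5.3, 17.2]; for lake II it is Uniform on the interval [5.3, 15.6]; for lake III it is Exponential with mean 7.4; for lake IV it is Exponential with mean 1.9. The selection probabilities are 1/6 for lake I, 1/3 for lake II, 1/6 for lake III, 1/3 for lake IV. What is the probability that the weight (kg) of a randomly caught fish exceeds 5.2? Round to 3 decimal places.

Conditional on each lake, P(X > 5.2): I: 1; II: 1; III: 0.495245; IV: 0.0647746.
By total probability, P(X > 5.2) = 0.166667·1 + 0.333333·1 + 0.166667·0.495245 + 0.333333·0.0647746 = 0.604132.

0.604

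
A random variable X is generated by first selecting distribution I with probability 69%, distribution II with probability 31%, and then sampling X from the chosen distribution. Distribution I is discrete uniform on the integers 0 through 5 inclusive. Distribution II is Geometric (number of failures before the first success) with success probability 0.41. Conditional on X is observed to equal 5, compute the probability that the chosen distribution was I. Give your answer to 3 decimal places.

0.927

Likelihoods P(X=5 | ·): I: 0.166667; II: 0.0293119.
Posterior ∝ prior × likelihood. Numerator for I: 0.69·0.166667 = 0.115.
Normalizing constant: 0.69·0.166667 + 0.31·0.0293119 = 0.124087.
P(I | observation) = 0.115 / 0.124087 = 0.926771.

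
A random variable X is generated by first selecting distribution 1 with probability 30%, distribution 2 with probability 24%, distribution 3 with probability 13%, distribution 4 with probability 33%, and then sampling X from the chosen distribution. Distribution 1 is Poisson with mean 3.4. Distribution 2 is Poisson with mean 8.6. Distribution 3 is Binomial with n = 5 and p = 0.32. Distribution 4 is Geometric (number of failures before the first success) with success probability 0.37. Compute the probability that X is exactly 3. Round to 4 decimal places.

0.1205

Conditional on each component, P(X = 3): 1: 0.218617; 2: 0.0195169; 3: 0.151519; 4: 0.0925174.
By total probability, P(X = 3) = 0.3·0.218617 + 0.24·0.0195169 + 0.13·0.151519 + 0.33·0.0925174 = 0.120497.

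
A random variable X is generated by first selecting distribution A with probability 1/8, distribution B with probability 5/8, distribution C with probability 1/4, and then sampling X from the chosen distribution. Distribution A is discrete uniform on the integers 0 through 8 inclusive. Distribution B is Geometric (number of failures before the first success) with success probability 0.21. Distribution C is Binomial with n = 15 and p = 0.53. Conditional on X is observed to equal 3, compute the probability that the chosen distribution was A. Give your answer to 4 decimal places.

Likelihoods P(X=3 | ·): A: 0.111111; B: 0.103538; C: 0.0078707.
Posterior ∝ prior × likelihood. Numerator for A: 0.125·0.111111 = 0.0138889.
Normalizing constant: 0.125·0.111111 + 0.625·0.103538 + 0.25·0.0078707 = 0.0805679.
P(A | observation) = 0.0138889 / 0.0805679 = 0.172387.

0.1724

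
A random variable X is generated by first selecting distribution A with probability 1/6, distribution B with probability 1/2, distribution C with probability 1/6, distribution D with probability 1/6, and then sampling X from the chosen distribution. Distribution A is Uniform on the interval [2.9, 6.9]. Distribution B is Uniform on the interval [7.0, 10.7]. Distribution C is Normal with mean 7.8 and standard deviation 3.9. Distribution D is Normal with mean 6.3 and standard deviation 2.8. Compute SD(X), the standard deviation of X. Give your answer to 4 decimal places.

Per component, A: μ=4.9, E[X²]=25.3433; B: μ=8.85, E[X²]=79.4633; C: μ=7.8, E[X²]=76.05; D: μ=6.3, E[X²]=47.53.
E[X] = 0.166667·4.9 + 0.5·8.85 + 0.166667·7.8 + 0.166667·6.3 = 7.59167.
E[X²] = 0.166667·25.3433 + 0.5·79.4633 + 0.166667·76.05 + 0.166667·47.53 = 64.5522.
Var(X) = E[X²] − (E[X])² = 64.5522 − 57.6334 = 6.91882.
SD(X) = √6.91882 = 2.63036.

2.6304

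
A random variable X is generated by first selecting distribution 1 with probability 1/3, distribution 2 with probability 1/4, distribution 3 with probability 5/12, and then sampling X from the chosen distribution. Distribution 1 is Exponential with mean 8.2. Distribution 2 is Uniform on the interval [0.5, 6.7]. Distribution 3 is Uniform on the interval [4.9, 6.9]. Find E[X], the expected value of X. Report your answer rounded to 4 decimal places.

6.0917

Component means — 1: 8.2; 2: 3.6; 3: 5.9.
E[X] = 0.333333·8.2 + 0.25·3.6 + 0.416667·5.9 = 6.09167.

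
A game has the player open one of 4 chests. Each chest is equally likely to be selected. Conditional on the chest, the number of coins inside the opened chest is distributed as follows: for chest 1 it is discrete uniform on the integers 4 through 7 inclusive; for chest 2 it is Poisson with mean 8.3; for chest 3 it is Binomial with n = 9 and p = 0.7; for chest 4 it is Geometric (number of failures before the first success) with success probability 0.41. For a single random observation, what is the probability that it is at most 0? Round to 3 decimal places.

Conditional on each chest, P(X ≤ 0): 1: 0; 2: 0.000248517; 3: 1.9683e-05; 4: 0.41.
By total probability, P(X ≤ 0) = 0.25·0 + 0.25·0.000248517 + 0.25·1.9683e-05 + 0.25·0.41 = 0.102567.

0.103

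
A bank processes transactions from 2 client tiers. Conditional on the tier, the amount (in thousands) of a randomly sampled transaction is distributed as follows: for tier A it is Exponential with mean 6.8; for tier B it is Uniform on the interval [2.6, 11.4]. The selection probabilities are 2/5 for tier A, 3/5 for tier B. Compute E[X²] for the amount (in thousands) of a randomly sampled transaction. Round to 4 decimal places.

70.2640

For each component E[X²] = Var + (mean)², giving A: 92.48; B: 55.4533.
Overall E[X²] = 0.4·92.48 + 0.6·55.4533 = 70.264.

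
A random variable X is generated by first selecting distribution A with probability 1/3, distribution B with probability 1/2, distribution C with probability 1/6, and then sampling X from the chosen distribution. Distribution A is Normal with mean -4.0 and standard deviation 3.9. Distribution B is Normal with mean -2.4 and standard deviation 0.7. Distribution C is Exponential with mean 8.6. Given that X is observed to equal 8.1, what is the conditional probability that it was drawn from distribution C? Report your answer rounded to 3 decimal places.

0.965

Likelihoods f(8.1 | ·): A: 0.000831011; B: 7.90101e-50; C: 0.0453374.
Posterior ∝ prior × likelihood. Numerator for C: 0.166667·0.0453374 = 0.00755624.
Normalizing constant: 0.333333·0.000831011 + 0.5·7.90101e-50 + 0.166667·0.0453374 = 0.00783324.
P(C | observation) = 0.00755624 / 0.00783324 = 0.964637.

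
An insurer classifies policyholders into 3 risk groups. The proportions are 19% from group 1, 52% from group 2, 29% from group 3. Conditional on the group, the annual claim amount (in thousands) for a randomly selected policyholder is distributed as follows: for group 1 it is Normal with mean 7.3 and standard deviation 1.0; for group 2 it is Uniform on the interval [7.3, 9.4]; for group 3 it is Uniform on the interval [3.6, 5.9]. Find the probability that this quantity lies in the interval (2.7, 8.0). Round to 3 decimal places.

Conditional on each group, P(2.7 < X < 8.0): 1: 0.758034; 2: 0.333333; 3: 1.
By total probability, P(2.7 < X < 8.0) = 0.19·0.758034 + 0.52·0.333333 + 0.29·1 = 0.60736.

0.607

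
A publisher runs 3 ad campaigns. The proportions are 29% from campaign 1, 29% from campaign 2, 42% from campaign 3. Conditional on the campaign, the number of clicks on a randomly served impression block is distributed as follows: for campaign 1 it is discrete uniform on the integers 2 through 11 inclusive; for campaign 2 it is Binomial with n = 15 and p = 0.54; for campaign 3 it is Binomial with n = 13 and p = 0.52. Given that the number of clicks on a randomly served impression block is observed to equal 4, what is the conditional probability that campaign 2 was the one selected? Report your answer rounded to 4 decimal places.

Likelihoods P(X=4 | ·): 1: 0.1; 2: 0.0226487; 3: 0.0707116.
Posterior ∝ prior × likelihood. Numerator for 2: 0.29·0.0226487 = 0.00656813.
Normalizing constant: 0.29·0.1 + 0.29·0.0226487 + 0.42·0.0707116 = 0.065267.
P(2 | observation) = 0.00656813 / 0.065267 = 0.100635.

0.1006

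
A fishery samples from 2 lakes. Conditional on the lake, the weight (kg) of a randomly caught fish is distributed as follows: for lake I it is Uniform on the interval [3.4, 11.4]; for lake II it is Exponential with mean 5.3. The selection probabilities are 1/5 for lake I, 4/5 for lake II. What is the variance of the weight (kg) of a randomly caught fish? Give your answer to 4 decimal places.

24.2443

Per component, I: μ=7.4, E[X²]=60.0933; II: μ=5.3, E[X²]=56.18.
E[X] = 0.2·7.4 + 0.8·5.3 = 5.72.
E[X²] = 0.2·60.0933 + 0.8·56.18 = 56.9627.
Var(X) = E[X²] − (E[X])² = 56.9627 − 32.7184 = 24.2443.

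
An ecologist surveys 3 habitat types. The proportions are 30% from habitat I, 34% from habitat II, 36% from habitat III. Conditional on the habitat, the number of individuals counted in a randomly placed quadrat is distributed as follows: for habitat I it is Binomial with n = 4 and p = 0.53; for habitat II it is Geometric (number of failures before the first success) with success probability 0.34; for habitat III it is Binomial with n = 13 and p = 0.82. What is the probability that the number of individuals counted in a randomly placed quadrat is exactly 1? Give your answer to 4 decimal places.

0.1423

Conditional on each habitat, P(X = 1): I: 0.220105; II: 0.2244; III: 1.23318e-08.
By total probability, P(X = 1) = 0.3·0.220105 + 0.34·0.2244 + 0.36·1.23318e-08 = 0.142327.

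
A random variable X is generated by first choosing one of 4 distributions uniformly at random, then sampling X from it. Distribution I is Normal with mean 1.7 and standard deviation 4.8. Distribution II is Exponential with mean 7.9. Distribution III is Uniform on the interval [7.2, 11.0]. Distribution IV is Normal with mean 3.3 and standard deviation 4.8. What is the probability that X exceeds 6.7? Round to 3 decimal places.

0.454

Conditional on each component, P(X > 6.7): I: 0.148783; II: 0.428227; III: 1; IV: 0.239369.
By total probability, P(X > 6.7) = 0.25·0.148783 + 0.25·0.428227 + 0.25·1 + 0.25·0.239369 = 0.454095.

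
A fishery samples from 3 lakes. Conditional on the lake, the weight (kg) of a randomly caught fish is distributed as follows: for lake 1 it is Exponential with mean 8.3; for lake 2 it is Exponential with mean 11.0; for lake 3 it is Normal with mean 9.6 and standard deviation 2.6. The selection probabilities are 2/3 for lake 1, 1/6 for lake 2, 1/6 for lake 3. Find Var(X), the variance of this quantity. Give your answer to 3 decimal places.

Per component, 1: μ=8.3, E[X²]=137.78; 2: μ=11, E[X²]=242; 3: μ=9.6, E[X²]=98.92.
E[X] = 0.666667·8.3 + 0.166667·11 + 0.166667·9.6 = 8.96667.
E[X²] = 0.666667·137.78 + 0.166667·242 + 0.166667·98.92 = 148.673.
Var(X) = E[X²] − (E[X])² = 148.673 − 80.4011 = 68.2722.

68.272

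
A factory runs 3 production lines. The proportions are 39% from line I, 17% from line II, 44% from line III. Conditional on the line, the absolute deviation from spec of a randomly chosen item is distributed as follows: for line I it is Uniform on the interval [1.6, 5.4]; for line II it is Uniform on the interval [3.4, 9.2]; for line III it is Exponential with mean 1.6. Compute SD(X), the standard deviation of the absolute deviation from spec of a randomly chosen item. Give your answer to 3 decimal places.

Per component, I: μ=3.5, E[X²]=13.4533; II: μ=6.3, E[X²]=42.4933; III: μ=1.6, E[X²]=5.12.
E[X] = 0.39·3.5 + 0.17·6.3 + 0.44·1.6 = 3.14.
E[X²] = 0.39·13.4533 + 0.17·42.4933 + 0.44·5.12 = 14.7235.
Var(X) = E[X²] − (E[X])² = 14.7235 − 9.8596 = 4.86387.
SD(X) = √4.86387 = 2.20542.

2.205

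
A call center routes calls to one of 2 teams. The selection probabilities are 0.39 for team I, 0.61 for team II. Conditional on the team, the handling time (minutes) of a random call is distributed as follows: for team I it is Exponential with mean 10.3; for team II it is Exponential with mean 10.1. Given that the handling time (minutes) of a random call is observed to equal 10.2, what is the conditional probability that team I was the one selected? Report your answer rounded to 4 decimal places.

0.3900

Likelihoods f(10.2 | ·): I: 0.0360649; II: 0.0360649.
Posterior ∝ prior × likelihood. Numerator for I: 0.39·0.0360649 = 0.0140653.
Normalizing constant: 0.39·0.0360649 + 0.61·0.0360649 = 0.0360649.
P(I | observation) = 0.0140653 / 0.0360649 = 0.39.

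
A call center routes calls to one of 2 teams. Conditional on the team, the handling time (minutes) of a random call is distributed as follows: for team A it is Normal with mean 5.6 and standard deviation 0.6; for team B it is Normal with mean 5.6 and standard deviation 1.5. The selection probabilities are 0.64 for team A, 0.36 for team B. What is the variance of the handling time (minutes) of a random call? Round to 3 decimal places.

1.040

Per component, A: μ=5.6, E[X²]=31.72; B: μ=5.6, E[X²]=33.61.
E[X] = 0.64·5.6 + 0.36·5.6 = 5.6.
E[X²] = 0.64·31.72 + 0.36·33.61 = 32.4004.
Var(X) = E[X²] − (E[X])² = 32.4004 − 31.36 = 1.0404.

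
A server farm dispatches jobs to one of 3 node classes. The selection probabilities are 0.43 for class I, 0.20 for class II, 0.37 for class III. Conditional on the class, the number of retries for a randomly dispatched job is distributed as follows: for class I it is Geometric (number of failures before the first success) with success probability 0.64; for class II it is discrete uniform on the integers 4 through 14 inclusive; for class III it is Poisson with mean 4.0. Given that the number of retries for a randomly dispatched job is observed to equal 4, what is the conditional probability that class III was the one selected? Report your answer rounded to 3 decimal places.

Likelihoods P(X=4 | ·): I: 0.0107495; II: 0.0909091; III: 0.195367.
Posterior ∝ prior × likelihood. Numerator for III: 0.37·0.195367 = 0.0722857.
Normalizing constant: 0.43·0.0107495 + 0.2·0.0909091 + 0.37·0.195367 = 0.0950898.
P(III | observation) = 0.0722857 / 0.0950898 = 0.760183.

0.760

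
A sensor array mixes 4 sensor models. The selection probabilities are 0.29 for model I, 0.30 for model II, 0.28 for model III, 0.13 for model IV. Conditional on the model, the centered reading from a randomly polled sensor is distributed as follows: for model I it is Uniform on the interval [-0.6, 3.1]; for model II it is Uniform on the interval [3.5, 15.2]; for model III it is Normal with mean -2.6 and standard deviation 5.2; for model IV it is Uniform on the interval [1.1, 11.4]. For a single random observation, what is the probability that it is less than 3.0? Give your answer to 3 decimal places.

Conditional on each model, P(X < 3.0): I: 0.972973; II: 0; III: 0.859243; IV: 0.184466.
By total probability, P(X < 3.0) = 0.29·0.972973 + 0.3·0 + 0.28·0.859243 + 0.13·0.184466 = 0.546731.

0.547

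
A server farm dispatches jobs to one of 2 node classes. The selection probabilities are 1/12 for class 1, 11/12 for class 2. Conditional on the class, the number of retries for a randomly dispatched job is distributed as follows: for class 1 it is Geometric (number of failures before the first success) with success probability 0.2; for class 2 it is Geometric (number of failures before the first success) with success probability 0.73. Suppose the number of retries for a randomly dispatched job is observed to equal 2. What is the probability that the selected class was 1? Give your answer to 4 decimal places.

0.1794

Likelihoods P(X=2 | ·): 1: 0.128; 2: 0.053217.
Posterior ∝ prior × likelihood. Numerator for 1: 0.0833333·0.128 = 0.0106667.
Normalizing constant: 0.0833333·0.128 + 0.916667·0.053217 = 0.0594489.
P(1 | observation) = 0.0106667 / 0.0594489 = 0.179426.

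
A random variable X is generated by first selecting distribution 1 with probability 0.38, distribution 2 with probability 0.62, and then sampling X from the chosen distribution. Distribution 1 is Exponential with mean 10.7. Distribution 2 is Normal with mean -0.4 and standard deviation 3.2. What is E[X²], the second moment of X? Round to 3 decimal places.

For each component E[X²] = Var + (mean)², giving 1: 228.98; 2: 10.4.
Overall E[X²] = 0.38·228.98 + 0.62·10.4 = 93.4604.

93.460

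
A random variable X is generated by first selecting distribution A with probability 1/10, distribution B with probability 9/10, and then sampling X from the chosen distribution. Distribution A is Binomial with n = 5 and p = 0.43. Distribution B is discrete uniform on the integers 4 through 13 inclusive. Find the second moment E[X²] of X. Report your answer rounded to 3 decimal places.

73.035

For each component E[X²] = Var + (mean)², giving A: 5.848; B: 80.5.
Overall E[X²] = 0.1·5.848 + 0.9·80.5 = 73.0348.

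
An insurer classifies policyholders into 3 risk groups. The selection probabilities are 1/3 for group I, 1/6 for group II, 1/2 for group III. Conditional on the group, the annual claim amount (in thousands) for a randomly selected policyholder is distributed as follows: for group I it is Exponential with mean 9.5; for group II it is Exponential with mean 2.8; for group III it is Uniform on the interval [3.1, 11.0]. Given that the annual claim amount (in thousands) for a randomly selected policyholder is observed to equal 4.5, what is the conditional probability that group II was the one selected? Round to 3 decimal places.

0.123

Likelihoods f(4.5 | ·): I: 0.0655478; II: 0.0715927; III: 0.126582.
Posterior ∝ prior × likelihood. Numerator for II: 0.166667·0.0715927 = 0.0119321.
Normalizing constant: 0.333333·0.0655478 + 0.166667·0.0715927 + 0.5·0.126582 = 0.0970725.
P(II | observation) = 0.0119321 / 0.0970725 = 0.12292.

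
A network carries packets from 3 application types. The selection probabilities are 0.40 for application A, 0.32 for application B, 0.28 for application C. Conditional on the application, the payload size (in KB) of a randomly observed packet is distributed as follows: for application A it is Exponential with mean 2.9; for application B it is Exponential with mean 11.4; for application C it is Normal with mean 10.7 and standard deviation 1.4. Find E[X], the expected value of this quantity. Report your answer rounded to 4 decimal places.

7.8040

Component means — A: 2.9; B: 11.4; C: 10.7.
E[X] = 0.4·2.9 + 0.32·11.4 + 0.28·10.7 = 7.804.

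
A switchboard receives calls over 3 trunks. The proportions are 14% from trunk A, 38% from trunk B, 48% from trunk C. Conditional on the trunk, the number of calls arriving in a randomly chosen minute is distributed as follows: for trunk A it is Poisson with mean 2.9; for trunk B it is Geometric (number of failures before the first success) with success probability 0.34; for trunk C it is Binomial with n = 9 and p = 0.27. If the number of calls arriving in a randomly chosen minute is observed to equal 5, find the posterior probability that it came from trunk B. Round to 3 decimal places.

Likelihoods P(X=5 | ·): A: 0.0940491; B: 0.0425793; C: 0.0513429.
Posterior ∝ prior × likelihood. Numerator for B: 0.38·0.0425793 = 0.0161801.
Normalizing constant: 0.14·0.0940491 + 0.38·0.0425793 + 0.48·0.0513429 = 0.0539916.
P(B | observation) = 0.0161801 / 0.0539916 = 0.299679.

0.300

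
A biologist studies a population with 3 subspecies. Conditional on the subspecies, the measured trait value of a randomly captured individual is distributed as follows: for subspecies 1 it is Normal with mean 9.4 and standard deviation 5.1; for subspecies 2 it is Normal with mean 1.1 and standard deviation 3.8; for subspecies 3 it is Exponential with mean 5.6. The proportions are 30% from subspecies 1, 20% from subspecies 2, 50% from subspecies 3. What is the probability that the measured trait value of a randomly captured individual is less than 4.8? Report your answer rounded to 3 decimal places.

0.510

Conditional on each subspecies, P(X < 4.8): 1: 0.183539; 2: 0.834893; 3: 0.575627.
By total probability, P(X < 4.8) = 0.3·0.183539 + 0.2·0.834893 + 0.5·0.575627 = 0.509854.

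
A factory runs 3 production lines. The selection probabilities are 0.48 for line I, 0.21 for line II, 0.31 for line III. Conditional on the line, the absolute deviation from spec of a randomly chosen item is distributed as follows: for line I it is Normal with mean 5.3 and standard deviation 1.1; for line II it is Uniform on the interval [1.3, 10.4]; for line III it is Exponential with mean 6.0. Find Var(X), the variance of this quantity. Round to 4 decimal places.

13.2948

Per component, I: μ=5.3, E[X²]=29.3; II: μ=5.85, E[X²]=41.1233; III: μ=6, E[X²]=72.
E[X] = 0.48·5.3 + 0.21·5.85 + 0.31·6 = 5.6325.
E[X²] = 0.48·29.3 + 0.21·41.1233 + 0.31·72 = 45.0199.
Var(X) = E[X²] − (E[X])² = 45.0199 − 31.7251 = 13.2948.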